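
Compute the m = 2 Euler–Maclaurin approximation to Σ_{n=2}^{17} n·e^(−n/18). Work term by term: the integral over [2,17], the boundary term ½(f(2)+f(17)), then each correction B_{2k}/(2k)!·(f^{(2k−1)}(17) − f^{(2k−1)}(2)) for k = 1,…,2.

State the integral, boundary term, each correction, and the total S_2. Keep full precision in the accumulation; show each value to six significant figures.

S_2 ≈ 81.2739

The integral term ∫_2^17 x·e^(−x/18) dx = 77.1379.
Endpoint term: (f(2) + f(17))/2 = (1.78968 + 6.61122)/2 = 4.20045.
Running total after boundary: 81.3384.
k=1: B_{2}/(2)! × [f^{(1)}(17) − f^{(1)}(2)] = 1/12 × (0.0216053 − 0.795413) = -0.0644840.
After k=1: 81.2739.
k=2: B_{4}/(4)! × [f^{(3)}(17) − f^{(3)}(2)] = −1/720 × (0.00246727 − 0.00797868) = 7.65473e-06.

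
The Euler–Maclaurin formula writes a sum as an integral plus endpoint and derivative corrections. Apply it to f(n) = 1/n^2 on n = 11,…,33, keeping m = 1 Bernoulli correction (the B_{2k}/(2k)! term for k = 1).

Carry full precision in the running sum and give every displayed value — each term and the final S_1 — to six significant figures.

Integral: ∫_11^33 1/x^2 dx = 0.0606061.
½[f(11) + f(33)] = ½[0.00826446 + 0.000918274] = 0.00459137.
Running total after boundary: 0.0651974.
Order-1 term: 1/12 · (-5.56529e-05 − (-0.00150263)) = 0.000120581.

S_1 ≈ 0.0653180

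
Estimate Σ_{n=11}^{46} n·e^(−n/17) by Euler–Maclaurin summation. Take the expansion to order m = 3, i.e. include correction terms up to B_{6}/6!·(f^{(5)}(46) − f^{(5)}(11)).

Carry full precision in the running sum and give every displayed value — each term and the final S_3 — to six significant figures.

S_3 ≈ 182.062

Integral: ∫_11^46 x·e^(−x/17) dx = 177.671.
½[f(11) + f(46)] = ½[5.75942 + 3.07332] = 4.41637.
Integral + boundary = 182.087.
Correction k=1: B_{2}/2! · (f^{(1)}(46) − f^{(1)}(11)) = 1/12 · (-0.113972 − 0.184794) = -0.0248972.
Partial sum through k=1: 182.062.
Correction k=2: B_{4}/4! · (f^{(3)}(46) − f^{(3)}(11)) = −1/720 · (6.79945e-05 − 0.00426284) = 5.82618e-06.
Partial sum through k=2: 182.062.
Correction k=3: B_{6}/6! · (f^{(5)}(46) − f^{(5)}(11)) = 1/30240 · (1.83514e-06 − 2.72881e-05) = -8.41698e-10.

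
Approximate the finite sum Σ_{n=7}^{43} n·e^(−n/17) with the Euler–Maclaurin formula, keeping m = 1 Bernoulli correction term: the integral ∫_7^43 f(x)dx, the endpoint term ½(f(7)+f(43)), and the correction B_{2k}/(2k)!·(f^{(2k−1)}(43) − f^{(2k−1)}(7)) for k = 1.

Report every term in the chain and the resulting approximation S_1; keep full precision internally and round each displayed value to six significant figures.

S_1 ≈ 192.982

Integral: ∫_7^43 x·e^(−x/17) dx = 188.992.
½[f(7) + f(43)] = ½[4.63736 + 3.42735] = 4.03236.
So far: 193.024.
k=1: B_{2}/(2)! × [f^{(1)}(43) − f^{(1)}(7)] = 1/12 × (-0.121903 − 0.389694) = -0.0426331.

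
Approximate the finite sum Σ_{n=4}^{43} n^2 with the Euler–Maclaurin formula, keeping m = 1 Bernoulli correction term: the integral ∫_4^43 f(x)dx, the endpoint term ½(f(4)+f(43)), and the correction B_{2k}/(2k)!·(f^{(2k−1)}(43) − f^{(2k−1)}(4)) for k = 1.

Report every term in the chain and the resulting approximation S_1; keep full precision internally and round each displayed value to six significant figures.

S_1 ≈ 27420.0

Integral: ∫_4^43 x^2 dx = 26481.0.
Boundary: ½(f(4) + f(43)) = ½(16.0000 + 1849.00) = 932.500.
So far: 27413.5.
k=1: B_{2}/(2)! × [f^{(1)}(43) − f^{(1)}(4)] = 1/12 × (86.0000 − 8.00000) = 6.50000.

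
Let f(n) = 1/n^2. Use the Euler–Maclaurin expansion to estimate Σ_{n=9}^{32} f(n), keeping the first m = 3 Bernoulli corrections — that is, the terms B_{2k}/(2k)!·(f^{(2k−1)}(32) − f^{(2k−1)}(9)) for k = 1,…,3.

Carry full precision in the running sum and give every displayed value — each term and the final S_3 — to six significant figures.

Integral: ∫_9^32 1/x^2 dx = 0.0798611.
Endpoint term: (f(9) + f(32))/2 = (0.0123457 + 0.000976562)/2 = 0.00666112.
So far: 0.0865222.
Correction k=1: B_{2}/2! · (f^{(1)}(32) − f^{(1)}(9)) = 1/12 · (-6.10352e-05 − (-0.00274348)) = 0.000223537.
Running total after k=1: 0.0867458.
Correction k=2: B_{4}/4! · (f^{(3)}(32) − f^{(3)}(9)) = −1/720 · (-7.15256e-07 − (-0.000406442)) = -5.63510e-07.
Running total after k=2: 0.0867452.
Correction k=3: B_{6}/6! · (f^{(5)}(32) − f^{(5)}(9)) = 1/30240 · (-2.09548e-08 − (-0.000150534)) = 4.97729e-09.

S_3 ≈ 0.0867452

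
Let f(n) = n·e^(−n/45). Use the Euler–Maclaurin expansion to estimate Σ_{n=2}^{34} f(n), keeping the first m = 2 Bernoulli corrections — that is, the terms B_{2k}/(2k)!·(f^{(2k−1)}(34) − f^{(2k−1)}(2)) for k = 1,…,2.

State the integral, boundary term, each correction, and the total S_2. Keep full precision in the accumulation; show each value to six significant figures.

S_2 ≈ 361.974

∫_2^34 x·e^(−x/45) dx evaluates to 353.099.
Boundary: ½(f(2) + f(34)) = ½(1.91306 + 15.9715) = 8.94227.
Integral + boundary = 362.041.
Correction k=1: B_{2}/2! · (f^{(1)}(34) − f^{(1)}(2)) = 1/12 · (0.114828 − 0.914016) = -0.0665991.
Running total after k=1: 361.974.
Correction k=2: B_{4}/4! · (f^{(3)}(34) − f^{(3)}(2)) = −1/720 · (0.000520655 − 0.00139609) = 1.21588e-06.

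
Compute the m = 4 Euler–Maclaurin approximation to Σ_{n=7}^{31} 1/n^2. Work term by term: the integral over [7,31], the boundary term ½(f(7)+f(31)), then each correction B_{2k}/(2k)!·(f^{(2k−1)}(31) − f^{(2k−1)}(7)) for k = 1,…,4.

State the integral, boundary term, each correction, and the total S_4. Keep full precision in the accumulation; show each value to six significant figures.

S_4 ≈ 0.121802

The integral term ∫_7^31 1/x^2 dx = 0.110599.
Boundary: ½(f(7) + f(31)) = ½(0.0204082 + 0.00104058) = 0.0107244.
Running total after boundary: 0.121323.
k=1: B_{2}/(2)! × [f^{(1)}(31) − f^{(1)}(7)] = 1/12 × (-6.71344e-05 − (-0.00583090)) = 0.000480314.
Partial sum through k=1: 0.121804.
k=2: B_{4}/(4)! × [f^{(3)}(31) − f^{(3)}(7)] = −1/720 × (-8.38306e-07 − (-0.00142798)) = -1.98214e-06.
Partial sum through k=2: 0.121802.
k=3: B_{6}/(6)! × [f^{(5)}(31) − f^{(5)}(7)] = 1/30240 × (-2.61698e-08 − (-0.000874271)) = 2.89102e-08.
Partial sum through k=3: 0.121802.
k=4: B_{8}/(8)! × [f^{(7)}(31) − f^{(7)}(7)] = −1/1209600 × (-1.52498e-09 − (-0.000999167)) = -8.26030e-10.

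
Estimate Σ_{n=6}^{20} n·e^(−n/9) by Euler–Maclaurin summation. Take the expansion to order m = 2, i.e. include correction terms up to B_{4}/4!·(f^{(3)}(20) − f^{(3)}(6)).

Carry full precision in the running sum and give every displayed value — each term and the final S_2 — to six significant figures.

S_2 ≈ 43.6259

The integral term ∫_6^20 x·e^(−x/9) dx = 41.0273.
Boundary: ½(f(6) + f(20)) = ½(3.08050 + 2.16736) = 2.62393.
Integral + boundary = 43.6512.
Correction k=1: B_{2}/2! · (f^{(1)}(20) − f^{(1)}(6)) = 1/12 · (-0.132450 − 0.171139) = -0.0252991.
Running total after k=1: 43.6259.
Correction k=2: B_{4}/4! · (f^{(3)}(20) − f^{(3)}(6)) = −1/720 · (0.00104057 − 0.0147898) = 1.90961e-05.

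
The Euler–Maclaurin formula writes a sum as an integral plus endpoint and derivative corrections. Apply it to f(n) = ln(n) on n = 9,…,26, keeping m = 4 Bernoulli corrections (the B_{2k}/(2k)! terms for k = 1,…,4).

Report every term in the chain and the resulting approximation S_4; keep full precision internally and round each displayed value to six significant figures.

S_4 ≈ 50.6571

∫_9^26 ln(x) dx evaluates to 47.9355.
½[f(9) + f(26)] = ½[2.19722 + 3.25810] = 2.72766.
Integral + boundary = 50.6631.
Correction k=1: B_{2}/2! · (f^{(1)}(26) − f^{(1)}(9)) = 1/12 · (0.0384615 − 0.111111) = -0.00605413.
Running total after k=1: 50.6571.
Correction k=2: B_{4}/4! · (f^{(3)}(26) − f^{(3)}(9)) = −1/720 · (0.000113792 − 0.00274348) = 3.65235e-06.
Running total after k=2: 50.6571.
Correction k=3: B_{6}/6! · (f^{(5)}(26) − f^{(5)}(9)) = 1/30240 · (2.01997e-06 − 0.000406442) = -1.33737e-08.
Running total after k=3: 50.6571.
Correction k=4: B_{8}/8! · (f^{(7)}(26) − f^{(7)}(9)) = −1/1209600 · (8.96436e-08 − 0.000150534) = 1.24375e-10.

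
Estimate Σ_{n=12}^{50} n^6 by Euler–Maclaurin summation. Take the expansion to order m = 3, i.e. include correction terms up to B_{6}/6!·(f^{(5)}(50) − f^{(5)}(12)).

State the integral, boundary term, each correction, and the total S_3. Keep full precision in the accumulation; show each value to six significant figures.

∫_12^50 x^6 dx evaluates to 1.11602e+11.
Boundary: ½(f(12) + f(50)) = ½(2.98598e+06 + 1.56250e+10) = 7.81399e+09.
Integral + boundary = 1.19416e+11.
Order-1 term: 1/12 · (1.87500e+09 − 1.49299e+06) = 1.56126e+08.
After k=1: 1.19572e+11.
Order-2 term: −1/720 · (1.50000e+07 − 207360) = -20545.3.
After k=2: 1.19572e+11.
Order-3 term: 1/30240 · (36000.0 − 8640.00) = 0.904762.

S_3 ≈ 1.19572e+11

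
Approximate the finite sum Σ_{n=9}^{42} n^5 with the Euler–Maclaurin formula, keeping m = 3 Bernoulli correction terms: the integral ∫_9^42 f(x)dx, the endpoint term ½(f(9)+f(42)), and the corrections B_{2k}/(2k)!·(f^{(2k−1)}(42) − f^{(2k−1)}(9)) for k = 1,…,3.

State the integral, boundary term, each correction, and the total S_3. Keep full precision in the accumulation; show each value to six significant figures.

S_3 ≈ 9.81419e+08

∫_9^42 x^5 dx evaluates to 9.14750e+08.
Boundary: ½(f(9) + f(42)) = ½(59049.0 + 1.30691e+08) = 6.53751e+07.
Integral + boundary = 9.80125e+08.
Correction k=1: B_{2}/2! · (f^{(1)}(42) − f^{(1)}(9)) = 1/12 · (1.55585e+07 − 32805.0) = 1.29381e+06.
Partial sum through k=1: 9.81419e+08.
Correction k=2: B_{4}/4! · (f^{(3)}(42) − f^{(3)}(9)) = −1/720 · (105840 − 4860.00) = -140.250.
Partial sum through k=2: 9.81419e+08.
Correction k=3: B_{6}/6! · (f^{(5)}(42) − f^{(5)}(9)) = 1/30240 · (120.000 − 120.000) = 0.00000.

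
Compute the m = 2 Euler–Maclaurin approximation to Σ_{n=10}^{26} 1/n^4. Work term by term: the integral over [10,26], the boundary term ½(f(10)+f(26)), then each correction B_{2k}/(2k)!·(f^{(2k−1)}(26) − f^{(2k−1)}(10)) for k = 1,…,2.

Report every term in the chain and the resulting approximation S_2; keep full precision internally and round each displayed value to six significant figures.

S_2 ≈ 0.000368751

The integral term ∫_10^26 1/x^4 dx = 0.000314368.
½[f(10) + f(26)] = ½[0.000100000 + 2.18830e-06] = 5.10941e-05.
Integral + boundary = 0.000365462.
Correction k=1: B_{2}/2! · (f^{(1)}(26) − f^{(1)}(10)) = 1/12 · (-3.36661e-07 − (-4.00000e-05)) = 3.30528e-06.
Partial sum through k=1: 0.000368768.
Correction k=2: B_{4}/4! · (f^{(3)}(26) − f^{(3)}(10)) = −1/720 · (-1.49406e-08 − (-1.20000e-05)) = -1.66459e-08.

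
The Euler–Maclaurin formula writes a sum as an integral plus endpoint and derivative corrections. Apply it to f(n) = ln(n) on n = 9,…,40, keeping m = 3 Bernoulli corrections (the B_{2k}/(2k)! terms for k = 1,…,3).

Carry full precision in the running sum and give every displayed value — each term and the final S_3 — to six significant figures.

∫_9^40 ln(x) dx evaluates to 96.7802.
Boundary: ½(f(9) + f(40)) = ½(2.19722 + 3.68888) = 2.94305.
Integral + boundary = 99.7232.
Correction k=1: B_{2}/2! · (f^{(1)}(40) − f^{(1)}(9)) = 1/12 · (0.0250000 − 0.111111) = -0.00717593.
Running total after k=1: 99.7160.
Correction k=2: B_{4}/4! · (f^{(3)}(40) − f^{(3)}(9)) = −1/720 · (3.12500e-05 − 0.00274348) = 3.76699e-06.
Running total after k=2: 99.7160.
Correction k=3: B_{6}/6! · (f^{(5)}(40) − f^{(5)}(9)) = 1/30240 · (2.34375e-07 − 0.000406442) = -1.34328e-08.

S_3 ≈ 99.7160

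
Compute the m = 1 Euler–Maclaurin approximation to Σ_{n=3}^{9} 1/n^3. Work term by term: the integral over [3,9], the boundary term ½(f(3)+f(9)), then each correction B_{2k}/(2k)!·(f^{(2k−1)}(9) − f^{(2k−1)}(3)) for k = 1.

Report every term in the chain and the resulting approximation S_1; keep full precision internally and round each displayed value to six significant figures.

S_1 ≈ 0.0716354

The integral term ∫_3^9 1/x^3 dx = 0.0493827.
½[f(3) + f(9)] = ½[0.0370370 + 0.00137174] = 0.0192044.
Running total after boundary: 0.0685871.
Order-1 term: 1/12 · (-0.000457247 − (-0.0370370)) = 0.00304832.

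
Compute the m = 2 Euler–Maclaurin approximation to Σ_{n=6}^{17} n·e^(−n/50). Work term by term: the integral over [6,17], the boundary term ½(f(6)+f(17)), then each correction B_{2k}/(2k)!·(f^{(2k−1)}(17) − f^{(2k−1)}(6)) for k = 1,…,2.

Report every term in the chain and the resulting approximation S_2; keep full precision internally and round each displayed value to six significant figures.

S_2 ≈ 107.632

∫_6^17 x·e^(−x/50) dx evaluates to 98.9466.
Boundary: ½(f(6) + f(17)) = ½(5.32152 + 12.1001) = 8.71081.
So far: 107.657.
Order-1 term: 1/12 · (0.469768 − 0.780490) = -0.0258935.
Partial sum through k=1: 107.632.
Order-2 term: −1/720 · (0.000757324 − 0.00102173) = 3.67234e-07.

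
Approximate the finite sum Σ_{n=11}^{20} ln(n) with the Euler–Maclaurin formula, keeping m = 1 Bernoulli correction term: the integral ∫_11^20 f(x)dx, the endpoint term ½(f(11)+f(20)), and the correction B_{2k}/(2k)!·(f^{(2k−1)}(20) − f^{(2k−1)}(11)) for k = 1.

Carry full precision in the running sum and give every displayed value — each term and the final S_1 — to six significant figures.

Integral: ∫_11^20 ln(x) dx = 24.5378.
½[f(11) + f(20)] = ½[2.39790 + 2.99573] = 2.69681.
Running total after boundary: 27.2346.
Order-1 term: 1/12 · (0.0500000 − 0.0909091) = -0.00340909.

S_1 ≈ 27.2312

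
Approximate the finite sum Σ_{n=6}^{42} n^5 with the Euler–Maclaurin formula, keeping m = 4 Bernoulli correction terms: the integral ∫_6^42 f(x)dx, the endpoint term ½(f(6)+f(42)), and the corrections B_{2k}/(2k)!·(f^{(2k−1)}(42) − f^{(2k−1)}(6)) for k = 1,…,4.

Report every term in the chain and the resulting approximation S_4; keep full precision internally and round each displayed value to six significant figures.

S_4 ≈ 9.81476e+08

∫_6^42 x^5 dx evaluates to 9.14831e+08.
Endpoint term: (f(6) + f(42))/2 = (7776.00 + 1.30691e+08)/2 = 6.53495e+07.
Running total after boundary: 9.80180e+08.
k=1: B_{2}/(2)! × [f^{(1)}(42) − f^{(1)}(6)] = 1/12 × (1.55585e+07 − 6480.00) = 1.29600e+06.
Running total after k=1: 9.81476e+08.
k=2: B_{4}/(4)! × [f^{(3)}(42) − f^{(3)}(6)] = −1/720 × (105840 − 2160.00) = -144.000.
Running total after k=2: 9.81476e+08.
k=3: B_{6}/(6)! × [f^{(5)}(42) − f^{(5)}(6)] = 1/30240 × (120.000 − 120.000) = 0.00000.
Running total after k=3: 9.81476e+08.
k=4: B_{8}/(8)! × [f^{(7)}(42) − f^{(7)}(6)] = −1/1209600 × (0.00000 − 0.00000) = 0.00000.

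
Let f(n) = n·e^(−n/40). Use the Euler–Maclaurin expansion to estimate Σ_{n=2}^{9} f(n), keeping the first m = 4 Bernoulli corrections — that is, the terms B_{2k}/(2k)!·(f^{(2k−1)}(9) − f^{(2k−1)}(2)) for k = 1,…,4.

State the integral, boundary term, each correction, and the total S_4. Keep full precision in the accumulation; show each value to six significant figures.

∫_2^9 x·e^(−x/40) dx evaluates to 32.9736.
Boundary: ½(f(2) + f(9)) = ½(1.90246 + 7.18665) = 4.54455.
Running total after boundary: 37.5182.
Order-1 term: 1/12 · (0.618850 − 0.903668) = -0.0237348.
Partial sum through k=1: 37.4945.
Order-2 term: −1/720 · (0.00138493 − 0.00175383) = 5.12365e-07.
Partial sum through k=2: 37.4945.
Order-3 term: 1/30240 · (1.48942e-06 − 1.83929e-06) = -1.15698e-11.
Partial sum through k=3: 37.4945.
Order-4 term: −1/1209600 · (1.32079e-09 − 1.61402e-09) = 2.42424e-16.

S_4 ≈ 37.4945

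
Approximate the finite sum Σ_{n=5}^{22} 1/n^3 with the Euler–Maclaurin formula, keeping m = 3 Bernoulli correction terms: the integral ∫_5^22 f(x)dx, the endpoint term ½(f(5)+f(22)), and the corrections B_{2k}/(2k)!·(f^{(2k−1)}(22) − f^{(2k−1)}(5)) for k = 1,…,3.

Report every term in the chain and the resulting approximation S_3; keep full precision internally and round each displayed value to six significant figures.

S_3 ≈ 0.0234077

∫_5^22 1/x^3 dx evaluates to 0.0189669.
Endpoint term: (f(5) + f(22))/2 = (0.00800000 + 9.39144e-05)/2 = 0.00404696.
Integral + boundary = 0.0230139.
Order-1 term: 1/12 · (-1.28065e-05 − (-0.00480000)) = 0.000398933.
After k=1: 0.0234128.
Order-2 term: −1/720 · (-5.29194e-07 − (-0.00384000)) = -5.33260e-06.
After k=2: 0.0234075.
Order-3 term: 1/30240 · (-4.59218e-08 − (-0.00645120)) = 2.13332e-07.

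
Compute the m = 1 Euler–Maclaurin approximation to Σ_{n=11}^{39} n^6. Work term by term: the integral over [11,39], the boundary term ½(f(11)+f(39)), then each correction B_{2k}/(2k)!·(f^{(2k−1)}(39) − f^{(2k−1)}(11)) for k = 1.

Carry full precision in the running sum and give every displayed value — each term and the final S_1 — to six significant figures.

∫_11^39 x^6 dx evaluates to 1.96016e+10.
½[f(11) + f(39)] = ½[1.77156e+06 + 3.51874e+09] = 1.76026e+09.
Integral + boundary = 2.13619e+10.
k=1: B_{2}/(2)! × [f^{(1)}(39) − f^{(1)}(11)] = 1/12 × (5.41345e+08 − 966306) = 4.50316e+07.

S_1 ≈ 2.14069e+10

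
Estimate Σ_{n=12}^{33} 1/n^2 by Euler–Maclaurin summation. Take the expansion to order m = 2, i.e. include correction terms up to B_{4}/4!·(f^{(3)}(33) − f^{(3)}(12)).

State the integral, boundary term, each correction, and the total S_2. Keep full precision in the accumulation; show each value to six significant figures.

S_2 ≈ 0.0570533

∫_12^33 1/x^2 dx evaluates to 0.0530303.
Endpoint term: (f(12) + f(33))/2 = (0.00694444 + 0.000918274)/2 = 0.00393136.
So far: 0.0569617.
Order-1 term: 1/12 · (-5.56529e-05 − (-0.00115741)) = 9.18129e-05.
After k=1: 0.0570535.
Order-2 term: −1/720 · (-6.13256e-07 − (-9.64506e-05)) = -1.33107e-07.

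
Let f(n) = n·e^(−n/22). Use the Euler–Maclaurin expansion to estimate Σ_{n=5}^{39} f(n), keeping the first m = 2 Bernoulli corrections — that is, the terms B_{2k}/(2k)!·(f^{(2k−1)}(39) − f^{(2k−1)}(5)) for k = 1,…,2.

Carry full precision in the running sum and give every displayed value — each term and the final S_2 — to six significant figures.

Integral: ∫_5^39 x·e^(−x/22) dx = 245.278.
Boundary: ½(f(5) + f(39)) = ½(3.98352 + 6.62489) = 5.30421.
So far: 250.582.
k=1: B_{2}/(2)! × [f^{(1)}(39) − f^{(1)}(5)] = 1/12 × (-0.131262 − 0.615634) = -0.0622414.
Running total after k=1: 250.520.
k=2: B_{4}/(4)! × [f^{(3)}(39) − f^{(3)}(5)] = −1/720 × (0.000430735 − 0.00456414) = 5.74083e-06.

S_2 ≈ 250.520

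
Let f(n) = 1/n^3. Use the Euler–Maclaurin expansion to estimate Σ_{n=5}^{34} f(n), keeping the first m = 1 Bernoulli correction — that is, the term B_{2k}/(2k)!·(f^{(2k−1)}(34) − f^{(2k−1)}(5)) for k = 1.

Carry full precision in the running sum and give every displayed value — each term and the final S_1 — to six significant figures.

∫_5^34 1/x^3 dx evaluates to 0.0195675.
Endpoint term: (f(5) + f(34))/2 = (0.00800000 + 2.54427e-05)/2 = 0.00401272.
Running total after boundary: 0.0235802.
k=1: B_{2}/(2)! × [f^{(1)}(34) − f^{(1)}(5)] = 1/12 × (-2.24494e-06 − (-0.00480000)) = 0.000399813.

S_1 ≈ 0.0239800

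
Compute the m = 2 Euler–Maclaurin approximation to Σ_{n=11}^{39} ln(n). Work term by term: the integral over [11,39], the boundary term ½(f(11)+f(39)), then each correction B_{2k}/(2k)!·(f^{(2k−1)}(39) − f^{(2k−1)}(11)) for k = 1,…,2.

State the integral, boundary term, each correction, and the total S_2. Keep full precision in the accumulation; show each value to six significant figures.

S_2 ≈ 91.5273

The integral term ∫_11^39 ln(x) dx = 88.5021.
Boundary: ½(f(11) + f(39)) = ½(2.39790 + 3.66356) = 3.03073.
Running total after boundary: 91.5328.
k=1: B_{2}/(2)! × [f^{(1)}(39) − f^{(1)}(11)] = 1/12 × (0.0256410 − 0.0909091) = -0.00543901.
Running total after k=1: 91.5273.
k=2: B_{4}/(4)! × [f^{(3)}(39) − f^{(3)}(11)] = −1/720 × (3.37160e-05 − 0.00150263) = 2.04016e-06.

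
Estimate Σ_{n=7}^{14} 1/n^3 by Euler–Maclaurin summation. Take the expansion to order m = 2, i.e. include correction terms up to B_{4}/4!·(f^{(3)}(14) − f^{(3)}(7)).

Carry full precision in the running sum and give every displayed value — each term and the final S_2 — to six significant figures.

∫_7^14 1/x^3 dx evaluates to 0.00765306.
Boundary: ½(f(7) + f(14)) = ½(0.00291545 + 0.000364431) = 0.00163994.
So far: 0.00929300.
Order-1 term: 1/12 · (-7.80925e-05 − (-0.00124948)) = 9.76156e-05.
After k=1: 0.00939062.
Order-2 term: −1/720 · (-7.96862e-06 − (-0.000509992)) = -6.97254e-07.

S_2 ≈ 0.00938992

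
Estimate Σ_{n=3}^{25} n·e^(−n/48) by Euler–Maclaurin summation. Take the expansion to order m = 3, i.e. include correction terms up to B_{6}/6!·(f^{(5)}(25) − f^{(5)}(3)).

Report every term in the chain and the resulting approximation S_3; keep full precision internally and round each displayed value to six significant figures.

∫_3^25 x·e^(−x/48) dx evaluates to 218.218.
½[f(3) + f(25)] = ½[2.81824 + 14.8506] = 8.83444.
So far: 227.053.
Order-1 term: 1/12 · (0.284637 − 0.880700) = -0.0496719.
Running total after k=1: 227.003.
Order-2 term: −1/720 · (0.000639187 − 0.00119771) = 7.75727e-07.
Running total after k=2: 227.003.
Order-3 term: 1/30240 · (5.01230e-07 − 8.73773e-07) = -1.23195e-11.

S_3 ≈ 227.003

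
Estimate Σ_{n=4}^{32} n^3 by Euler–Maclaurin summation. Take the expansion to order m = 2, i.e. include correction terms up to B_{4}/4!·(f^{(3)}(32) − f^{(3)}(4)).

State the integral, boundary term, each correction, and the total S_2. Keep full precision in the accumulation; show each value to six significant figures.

Integral: ∫_4^32 x^3 dx = 262080.
½[f(4) + f(32)] = ½[64.0000 + 32768.0] = 16416.0.
Integral + boundary = 278496.
Order-1 term: 1/12 · (3072.00 − 48.0000) = 252.000.
After k=1: 278748.
Order-2 term: −1/720 · (6.00000 − 6.00000) = 0.00000.

S_2 ≈ 278748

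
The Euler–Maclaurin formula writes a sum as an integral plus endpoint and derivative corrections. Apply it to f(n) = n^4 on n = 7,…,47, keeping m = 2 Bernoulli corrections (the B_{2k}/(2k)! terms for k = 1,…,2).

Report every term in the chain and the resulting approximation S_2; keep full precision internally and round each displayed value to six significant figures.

S_2 ≈ 4.83412e+07

Integral: ∫_7^47 x^4 dx = 4.58656e+07.
Boundary: ½(f(7) + f(47)) = ½(2401.00 + 4.87968e+06) = 2.44104e+06.
Running total after boundary: 4.83067e+07.
Order-1 term: 1/12 · (415292 − 1372.00) = 34493.3.
After k=1: 4.83412e+07.
Order-2 term: −1/720 · (1128.00 − 168.000) = -1.33333.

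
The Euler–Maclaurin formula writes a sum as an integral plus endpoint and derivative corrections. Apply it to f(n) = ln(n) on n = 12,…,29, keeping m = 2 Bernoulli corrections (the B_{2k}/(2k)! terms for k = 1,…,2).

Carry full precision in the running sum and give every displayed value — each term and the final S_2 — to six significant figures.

∫_12^29 ln(x) dx evaluates to 50.8327.
Boundary: ½(f(12) + f(29)) = ½(2.48491 + 3.36730) = 2.92610.
Integral + boundary = 53.7588.
k=1: B_{2}/(2)! × [f^{(1)}(29) − f^{(1)}(12)] = 1/12 × (0.0344828 − 0.0833333) = -0.00407088.
Running total after k=1: 53.7547.
k=2: B_{4}/(4)! × [f^{(3)}(29) − f^{(3)}(12)] = −1/720 × (8.20042e-05 − 0.00115741) = 1.49362e-06.

S_2 ≈ 53.7547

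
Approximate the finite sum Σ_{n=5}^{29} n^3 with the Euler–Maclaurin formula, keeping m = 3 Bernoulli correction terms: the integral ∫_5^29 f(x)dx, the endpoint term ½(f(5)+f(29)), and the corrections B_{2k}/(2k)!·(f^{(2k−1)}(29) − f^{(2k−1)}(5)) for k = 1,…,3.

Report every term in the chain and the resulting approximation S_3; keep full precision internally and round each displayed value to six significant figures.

S_3 ≈ 189125

The integral term ∫_5^29 x^3 dx = 176664.
Endpoint term: (f(5) + f(29))/2 = (125.000 + 24389.0)/2 = 12257.0.
So far: 188921.
k=1: B_{2}/(2)! × [f^{(1)}(29) − f^{(1)}(5)] = 1/12 × (2523.00 − 75.0000) = 204.000.
Running total after k=1: 189125.
k=2: B_{4}/(4)! × [f^{(3)}(29) − f^{(3)}(5)] = −1/720 × (6.00000 − 6.00000) = 0.00000.
Running total after k=2: 189125.
k=3: B_{6}/(6)! × [f^{(5)}(29) − f^{(5)}(5)] = 1/30240 × (0.00000 − 0.00000) = 0.00000.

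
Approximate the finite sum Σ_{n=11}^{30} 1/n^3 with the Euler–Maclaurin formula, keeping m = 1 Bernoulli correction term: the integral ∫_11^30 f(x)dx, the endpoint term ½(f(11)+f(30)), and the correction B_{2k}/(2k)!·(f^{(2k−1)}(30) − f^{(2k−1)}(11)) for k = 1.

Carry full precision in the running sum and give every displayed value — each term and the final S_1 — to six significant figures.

S_1 ≈ 0.00398762

∫_11^30 1/x^3 dx evaluates to 0.00357668.
Boundary: ½(f(11) + f(30)) = ½(0.000751315 + 3.70370e-05) = 0.000394176.
Integral + boundary = 0.00397085.
Correction k=1: B_{2}/2! · (f^{(1)}(30) − f^{(1)}(11)) = 1/12 · (-3.70370e-06 − (-0.000204904)) = 1.67667e-05.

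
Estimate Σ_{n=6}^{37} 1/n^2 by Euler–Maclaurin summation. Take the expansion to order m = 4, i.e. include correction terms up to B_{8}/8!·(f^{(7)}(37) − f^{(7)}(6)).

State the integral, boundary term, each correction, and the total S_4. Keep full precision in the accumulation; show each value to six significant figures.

S_4 ≈ 0.154658

Integral: ∫_6^37 1/x^2 dx = 0.139640.
½[f(6) + f(37)] = ½[0.0277778 + 0.000730460] = 0.0142541.
Integral + boundary = 0.153894.
Correction k=1: B_{2}/2! · (f^{(1)}(37) − f^{(1)}(6)) = 1/12 · (-3.94843e-05 − (-0.00925926)) = 0.000768315.
Partial sum through k=1: 0.154662.
Correction k=2: B_{4}/4! · (f^{(3)}(37) − f^{(3)}(6)) = −1/720 · (-3.46101e-07 − (-0.00308642)) = -4.28621e-06.
Partial sum through k=2: 0.154658.
Correction k=3: B_{6}/6! · (f^{(5)}(37) − f^{(5)}(6)) = 1/30240 · (-7.58439e-09 − (-0.00257202)) = 8.50532e-08.
Partial sum through k=3: 0.154658.
Correction k=4: B_{8}/8! · (f^{(7)}(37) − f^{(7)}(6)) = −1/1209600 · (-3.10245e-10 − (-0.00400091)) = -3.30763e-09.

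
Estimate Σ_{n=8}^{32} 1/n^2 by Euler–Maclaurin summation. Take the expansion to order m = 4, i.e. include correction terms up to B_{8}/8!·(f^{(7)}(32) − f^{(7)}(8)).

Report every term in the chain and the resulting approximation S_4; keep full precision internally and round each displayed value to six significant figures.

Integral: ∫_8^32 1/x^2 dx = 0.0937500.
Boundary: ½(f(8) + f(32)) = ½(0.0156250 + 0.000976562) = 0.00830078.
Integral + boundary = 0.102051.
k=1: B_{2}/(2)! × [f^{(1)}(32) − f^{(1)}(8)] = 1/12 × (-6.10352e-05 − (-0.00390625)) = 0.000320435.
After k=1: 0.102371.
k=2: B_{4}/(4)! × [f^{(3)}(32) − f^{(3)}(8)] = −1/720 × (-7.15256e-07 − (-0.000732422)) = -1.01626e-06.
After k=2: 0.102370.
k=3: B_{6}/(6)! × [f^{(5)}(32) − f^{(5)}(8)] = 1/30240 × (-2.09548e-08 − (-0.000343323)) = 1.13526e-08.
After k=3: 0.102370.
k=4: B_{8}/(8)! × [f^{(7)}(32) − f^{(7)}(8)] = −1/1209600 × (-1.14596e-09 − (-0.000300407)) = -2.48352e-10.

S_4 ≈ 0.102370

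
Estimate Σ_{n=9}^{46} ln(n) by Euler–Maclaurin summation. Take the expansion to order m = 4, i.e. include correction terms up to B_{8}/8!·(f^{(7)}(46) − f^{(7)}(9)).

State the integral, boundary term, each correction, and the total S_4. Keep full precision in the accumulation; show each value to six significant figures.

The integral term ∫_9^46 ln(x) dx = 119.342.
½[f(9) + f(46)] = ½[2.19722 + 3.82864] = 3.01293.
So far: 122.355.
k=1: B_{2}/(2)! × [f^{(1)}(46) − f^{(1)}(9)] = 1/12 × (0.0217391 − 0.111111) = -0.00744767.
After k=1: 122.348.
k=2: B_{4}/(4)! × [f^{(3)}(46) − f^{(3)}(9)] = −1/720 × (2.05474e-05 − 0.00274348) = 3.78186e-06.
After k=2: 122.348.
k=3: B_{6}/(6)! × [f^{(5)}(46) − f^{(5)}(9)] = 1/30240 × (1.16526e-07 − 0.000406442) = -1.34367e-08.
After k=3: 122.348.
k=4: B_{8}/(8)! × [f^{(7)}(46) − f^{(7)}(9)] = −1/1209600 × (1.65207e-09 − 0.000150534) = 1.24448e-10.

S_4 ≈ 122.348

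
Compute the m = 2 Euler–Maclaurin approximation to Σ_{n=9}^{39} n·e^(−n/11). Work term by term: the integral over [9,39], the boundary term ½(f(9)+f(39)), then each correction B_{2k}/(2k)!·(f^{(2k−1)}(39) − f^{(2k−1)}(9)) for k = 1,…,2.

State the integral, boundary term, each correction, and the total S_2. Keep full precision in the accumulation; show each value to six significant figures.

The integral term ∫_9^39 x·e^(−x/11) dx = 81.2008.
Endpoint term: (f(9) + f(39))/2 = (3.97110 + 1.12536)/2 = 2.54823.
So far: 83.7490.
k=1: B_{2}/(2)! × [f^{(1)}(39) − f^{(1)}(9)] = 1/12 × (-0.0734504 − 0.0802242) = -0.0128062.
Partial sum through k=1: 83.7362.
k=2: B_{4}/(4)! × [f^{(3)}(39) − f^{(3)}(9)] = −1/720 × (-0.000130077 − 0.00795612) = 1.12308e-05.

S_2 ≈ 83.7362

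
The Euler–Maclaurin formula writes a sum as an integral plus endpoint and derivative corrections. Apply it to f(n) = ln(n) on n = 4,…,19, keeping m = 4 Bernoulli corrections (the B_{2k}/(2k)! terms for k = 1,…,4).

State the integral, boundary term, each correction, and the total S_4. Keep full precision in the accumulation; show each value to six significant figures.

S_4 ≈ 37.5481

∫_4^19 ln(x) dx evaluates to 35.3992.
Boundary: ½(f(4) + f(19)) = ½(1.38629 + 2.94444) = 2.16537.
Integral + boundary = 37.5645.
k=1: B_{2}/(2)! × [f^{(1)}(19) − f^{(1)}(4)] = 1/12 × (0.0526316 − 0.250000) = -0.0164474.
Running total after k=1: 37.5481.
k=2: B_{4}/(4)! × [f^{(3)}(19) − f^{(3)}(4)] = −1/720 × (0.000291588 − 0.0312500) = 4.29978e-05.
Running total after k=2: 37.5481.
k=3: B_{6}/(6)! × [f^{(5)}(19) − f^{(5)}(4)] = 1/30240 × (9.69267e-06 − 0.0234375) = -7.74729e-07.
Running total after k=3: 37.5481.
k=4: B_{8}/(8)! × [f^{(7)}(19) − f^{(7)}(4)] = −1/1209600 × (8.05485e-07 − 0.0439453) = 3.63298e-08.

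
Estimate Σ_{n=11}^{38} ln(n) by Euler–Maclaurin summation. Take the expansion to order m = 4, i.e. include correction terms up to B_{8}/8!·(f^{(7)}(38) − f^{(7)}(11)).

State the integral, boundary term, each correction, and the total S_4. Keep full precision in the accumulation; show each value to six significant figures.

∫_11^38 ln(x) dx evaluates to 84.8514.
Endpoint term: (f(11) + f(38))/2 = (2.39790 + 3.63759)/2 = 3.01774.
Running total after boundary: 87.8692.
Correction k=1: B_{2}/2! · (f^{(1)}(38) − f^{(1)}(11)) = 1/12 · (0.0263158 − 0.0909091) = -0.00538278.
Running total after k=1: 87.8638.
Correction k=2: B_{4}/4! · (f^{(3)}(38) − f^{(3)}(11)) = −1/720 · (3.64485e-05 − 0.00150263) = 2.03636e-06.
Running total after k=2: 87.8638.
Correction k=3: B_{6}/6! · (f^{(5)}(38) − f^{(5)}(11)) = 1/30240 · (3.02896e-07 − 0.000149021) = -4.91793e-09.
Running total after k=3: 87.8638.
Correction k=4: B_{8}/8! · (f^{(7)}(38) − f^{(7)}(11)) = −1/1209600 · (6.29285e-09 − 3.69474e-05) = 3.05399e-11.

S_4 ≈ 87.8638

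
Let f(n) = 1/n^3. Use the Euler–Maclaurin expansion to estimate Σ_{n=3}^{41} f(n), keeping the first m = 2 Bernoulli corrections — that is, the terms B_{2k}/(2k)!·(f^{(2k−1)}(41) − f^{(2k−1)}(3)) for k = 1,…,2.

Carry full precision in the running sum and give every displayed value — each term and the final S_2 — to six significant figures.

S_2 ≈ 0.0767559

∫_3^41 1/x^3 dx evaluates to 0.0552581.
Endpoint term: (f(3) + f(41))/2 = (0.0370370 + 1.45094e-05)/2 = 0.0185258.
Running total after boundary: 0.0737839.
Correction k=1: B_{2}/2! · (f^{(1)}(41) − f^{(1)}(3)) = 1/12 · (-1.06166e-06 − (-0.0370370)) = 0.00308633.
After k=1: 0.0768702.
Correction k=2: B_{4}/4! · (f^{(3)}(41) − f^{(3)}(3)) = −1/720 · (-1.26313e-08 − (-0.0823045)) = -0.000114312.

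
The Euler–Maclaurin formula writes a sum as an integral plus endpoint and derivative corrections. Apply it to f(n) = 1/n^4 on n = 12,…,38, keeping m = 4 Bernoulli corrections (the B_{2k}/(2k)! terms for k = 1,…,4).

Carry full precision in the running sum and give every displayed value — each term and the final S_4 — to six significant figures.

S_4 ≈ 0.000212510

∫_12^38 1/x^4 dx evaluates to 0.000186826.
Endpoint term: (f(12) + f(38))/2 = (4.82253e-05 + 4.79585e-07)/2 = 2.43524e-05.
Integral + boundary = 0.000211179.
Correction k=1: B_{2}/2! · (f^{(1)}(38) − f^{(1)}(12)) = 1/12 · (-5.04826e-08 − (-1.60751e-05)) = 1.33539e-06.
Running total after k=1: 0.000212514.
Correction k=2: B_{4}/4! · (f^{(3)}(38) − f^{(3)}(12)) = −1/720 · (-1.04881e-09 − (-3.34898e-06)) = -4.64990e-09.
Running total after k=2: 0.000212510.
Correction k=3: B_{6}/6! · (f^{(5)}(38) − f^{(5)}(12)) = 1/30240 · (-4.06740e-11 − (-1.30238e-06)) = 4.30668e-11.
Running total after k=3: 0.000212510.
Correction k=4: B_{8}/8! · (f^{(7)}(38) − f^{(7)}(12)) = −1/1209600 · (-2.53508e-12 − (-8.13988e-07)) = -6.72938e-13.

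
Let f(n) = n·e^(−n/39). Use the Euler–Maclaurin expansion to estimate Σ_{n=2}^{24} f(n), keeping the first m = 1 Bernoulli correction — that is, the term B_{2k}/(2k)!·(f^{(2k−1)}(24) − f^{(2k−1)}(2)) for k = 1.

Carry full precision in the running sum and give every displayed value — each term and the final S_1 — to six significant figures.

S_1 ≈ 198.601

∫_2^24 x·e^(−x/39) dx evaluates to 191.223.
Endpoint term: (f(2) + f(24))/2 = (1.90002 + 12.9704)/2 = 7.43521.
Running total after boundary: 198.658.
k=1: B_{2}/(2)! × [f^{(1)}(24) − f^{(1)}(2)] = 1/12 × (0.207859 − 0.901292) = -0.0577861.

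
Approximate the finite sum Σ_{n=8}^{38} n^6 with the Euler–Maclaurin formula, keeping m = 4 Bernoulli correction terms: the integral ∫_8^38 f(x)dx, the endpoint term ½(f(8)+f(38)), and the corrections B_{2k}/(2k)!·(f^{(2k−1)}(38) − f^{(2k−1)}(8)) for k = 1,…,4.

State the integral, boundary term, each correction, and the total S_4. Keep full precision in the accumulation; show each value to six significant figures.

∫_8^38 x^6 dx evaluates to 1.63448e+10.
½[f(8) + f(38)] = ½[262144 + 3.01094e+09] = 1.50560e+09.
So far: 1.78504e+10.
k=1: B_{2}/(2)! × [f^{(1)}(38) − f^{(1)}(8)] = 1/12 × (4.75411e+08 − 196608) = 3.96012e+07.
After k=1: 1.78900e+10.
k=2: B_{4}/(4)! × [f^{(3)}(38) − f^{(3)}(8)] = −1/720 × (6.58464e+06 − 61440.0) = -9060.00.
After k=2: 1.78900e+10.
k=3: B_{6}/(6)! × [f^{(5)}(38) − f^{(5)}(8)] = 1/30240 × (27360.0 − 5760.00) = 0.714286.
After k=3: 1.78900e+10.
k=4: B_{8}/(8)! × [f^{(7)}(38) − f^{(7)}(8)] = −1/1209600 × (0.00000 − 0.00000) = 0.00000.

S_4 ≈ 1.78900e+10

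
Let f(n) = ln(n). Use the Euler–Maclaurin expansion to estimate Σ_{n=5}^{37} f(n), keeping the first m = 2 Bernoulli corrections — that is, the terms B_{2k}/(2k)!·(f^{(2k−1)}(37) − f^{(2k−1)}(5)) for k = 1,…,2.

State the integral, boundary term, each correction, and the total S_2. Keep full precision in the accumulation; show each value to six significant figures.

S_2 ≈ 96.1526

∫_5^37 ln(x) dx evaluates to 93.5568.
Boundary: ½(f(5) + f(37)) = ½(1.60944 + 3.61092) = 2.61018.
Running total after boundary: 96.1670.
Order-1 term: 1/12 · (0.0270270 − 0.200000) = -0.0144144.
Running total after k=1: 96.1525.
Order-2 term: −1/720 · (3.94843e-05 − 0.0160000) = 2.21674e-05.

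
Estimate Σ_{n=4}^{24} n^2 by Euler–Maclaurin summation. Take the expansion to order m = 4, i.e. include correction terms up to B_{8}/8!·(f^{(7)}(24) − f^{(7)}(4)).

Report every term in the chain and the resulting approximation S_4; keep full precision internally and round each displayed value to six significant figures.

Integral: ∫_4^24 x^2 dx = 4586.67.
Endpoint term: (f(4) + f(24))/2 = (16.0000 + 576.000)/2 = 296.000.
So far: 4882.67.
k=1: B_{2}/(2)! × [f^{(1)}(24) − f^{(1)}(4)] = 1/12 × (48.0000 − 8.00000) = 3.33333.
After k=1: 4886.00.
k=2: B_{4}/(4)! × [f^{(3)}(24) − f^{(3)}(4)] = −1/720 × (0.00000 − 0.00000) = 0.00000.
After k=2: 4886.00.
k=3: B_{6}/(6)! × [f^{(5)}(24) − f^{(5)}(4)] = 1/30240 × (0.00000 − 0.00000) = 0.00000.
After k=3: 4886.00.
k=4: B_{8}/(8)! × [f^{(7)}(24) − f^{(7)}(4)] = −1/1209600 × (0.00000 − 0.00000) = 0.00000.

S_4 ≈ 4886.00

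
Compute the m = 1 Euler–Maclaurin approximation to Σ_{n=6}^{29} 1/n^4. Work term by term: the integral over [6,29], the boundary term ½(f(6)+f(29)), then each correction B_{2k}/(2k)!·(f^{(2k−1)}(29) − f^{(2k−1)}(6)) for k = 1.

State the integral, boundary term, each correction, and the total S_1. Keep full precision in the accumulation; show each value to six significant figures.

Integral: ∫_6^29 1/x^4 dx = 0.00152954.
Endpoint term: (f(6) + f(29))/2 = (0.000771605 + 1.41387e-06)/2 = 0.000386509.
So far: 0.00191605.
Order-1 term: 1/12 · (-1.95016e-07 − (-0.000514403)) = 4.28507e-05.

S_1 ≈ 0.00195890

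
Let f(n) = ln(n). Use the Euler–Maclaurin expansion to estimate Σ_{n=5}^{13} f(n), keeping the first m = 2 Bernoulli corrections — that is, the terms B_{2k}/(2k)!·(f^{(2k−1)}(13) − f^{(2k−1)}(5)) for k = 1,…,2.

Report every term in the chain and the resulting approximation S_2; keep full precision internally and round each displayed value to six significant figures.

The integral term ∫_5^13 ln(x) dx = 17.2972.
Endpoint term: (f(5) + f(13))/2 = (1.60944 + 2.56495)/2 = 2.08719.
Integral + boundary = 19.3843.
Order-1 term: 1/12 · (0.0769231 − 0.200000) = -0.0102564.
After k=1: 19.3741.
Order-2 term: −1/720 · (0.000910332 − 0.0160000) = 2.09579e-05.

S_2 ≈ 19.3741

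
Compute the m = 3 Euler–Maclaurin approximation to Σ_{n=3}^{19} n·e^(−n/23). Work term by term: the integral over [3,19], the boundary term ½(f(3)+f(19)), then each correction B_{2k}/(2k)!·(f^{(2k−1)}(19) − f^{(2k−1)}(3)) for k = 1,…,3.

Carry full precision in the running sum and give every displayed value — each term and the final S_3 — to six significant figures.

∫_3^19 x·e^(−x/23) dx evaluates to 101.998.
Boundary: ½(f(3) + f(19)) = ½(2.63314 + 8.31742) = 5.47528.
So far: 107.473.
Order-1 term: 1/12 · (0.0761320 − 0.763229) = -0.0572581.
Running total after k=1: 107.416.
Order-2 term: −1/720 · (0.00179896 − 0.00476117) = 4.11418e-06.
Running total after k=2: 107.416.
Order-3 term: 1/30240 · (6.52931e-06 − 1.52733e-05) = -2.89152e-10.

S_3 ≈ 107.416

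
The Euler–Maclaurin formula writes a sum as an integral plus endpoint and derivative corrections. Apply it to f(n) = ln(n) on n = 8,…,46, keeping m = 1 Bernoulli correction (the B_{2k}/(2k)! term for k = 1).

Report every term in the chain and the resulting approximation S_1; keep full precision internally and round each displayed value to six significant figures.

Integral: ∫_8^46 ln(x) dx = 121.482.
½[f(8) + f(46)] = ½[2.07944 + 3.82864] = 2.95404.
Running total after boundary: 124.436.
Order-1 term: 1/12 · (0.0217391 − 0.125000) = -0.00860507.

S_1 ≈ 124.427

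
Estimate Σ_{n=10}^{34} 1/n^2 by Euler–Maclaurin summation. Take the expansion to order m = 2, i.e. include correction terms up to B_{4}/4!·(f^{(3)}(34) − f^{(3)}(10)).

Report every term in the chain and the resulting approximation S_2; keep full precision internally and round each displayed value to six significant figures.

∫_10^34 1/x^2 dx evaluates to 0.0705882.
Endpoint term: (f(10) + f(34))/2 = (0.0100000 + 0.000865052)/2 = 0.00543253.
Integral + boundary = 0.0760208.
k=1: B_{2}/(2)! × [f^{(1)}(34) − f^{(1)}(10)] = 1/12 × (-5.08854e-05 − (-0.00200000)) = 0.000162426.
After k=1: 0.0761832.
k=2: B_{4}/(4)! × [f^{(3)}(34) − f^{(3)}(10)] = −1/720 × (-5.28222e-07 − (-0.000240000)) = -3.32600e-07.

S_2 ≈ 0.0761829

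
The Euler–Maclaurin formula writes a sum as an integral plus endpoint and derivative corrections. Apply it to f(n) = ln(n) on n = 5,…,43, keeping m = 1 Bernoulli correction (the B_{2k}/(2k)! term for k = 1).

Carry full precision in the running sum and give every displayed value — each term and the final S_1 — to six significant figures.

S_1 ≈ 118.355

The integral term ∫_5^43 ln(x) dx = 115.684.
Boundary: ½(f(5) + f(43)) = ½(1.60944 + 3.76120) = 2.68532.
Integral + boundary = 118.370.
Correction k=1: B_{2}/2! · (f^{(1)}(43) − f^{(1)}(5)) = 1/12 · (0.0232558 − 0.200000) = -0.0147287.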